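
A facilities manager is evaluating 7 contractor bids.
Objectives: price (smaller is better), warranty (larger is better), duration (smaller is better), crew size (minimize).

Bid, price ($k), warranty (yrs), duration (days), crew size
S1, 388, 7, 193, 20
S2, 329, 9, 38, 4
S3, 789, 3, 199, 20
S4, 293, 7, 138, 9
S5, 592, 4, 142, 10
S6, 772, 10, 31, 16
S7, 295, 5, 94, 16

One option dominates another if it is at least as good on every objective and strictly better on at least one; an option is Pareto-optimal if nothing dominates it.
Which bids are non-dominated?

S2, S4, S6, S7

S1: dominated by S2 (price 329≤388, warranty 9≥7, duration 38≤193, crew size 4≤20).
S2: not dominated (best crew size).
S3: dominated by S1 (price 388≤789, warranty 7≥3, duration 193≤199, crew size 20≤20).
S4: not dominated (best price).
S5: dominated by S2 (price 329≤592, warranty 9≥4, duration 38≤142, crew size 4≤10).
S6: not dominated (best warranty).
S7: not dominated.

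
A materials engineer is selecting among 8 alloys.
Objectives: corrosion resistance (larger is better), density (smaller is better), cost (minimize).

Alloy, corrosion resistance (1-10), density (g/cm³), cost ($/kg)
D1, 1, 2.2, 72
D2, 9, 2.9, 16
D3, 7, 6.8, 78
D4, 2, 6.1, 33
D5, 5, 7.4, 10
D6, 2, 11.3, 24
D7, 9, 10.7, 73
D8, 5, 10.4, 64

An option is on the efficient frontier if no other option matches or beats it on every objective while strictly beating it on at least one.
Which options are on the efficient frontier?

D1, D2, D5

D1: not dominated (best density).
D2: not dominated.
D3: dominated by D2 (corrosion resistance 9≥7, density 2.9≤6.8, cost 16≤78).
D4: dominated by D2 (corrosion resistance 9≥2, density 2.9≤6.1, cost 16≤33).
D5: not dominated (best cost).
D6: dominated by D2 (corrosion resistance 9≥2, density 2.9≤11.3, cost 16≤24).
D7: dominated by D2 (corrosion resistance 9≥9, density 2.9≤10.7, cost 16≤73).
D8: dominated by D2 (corrosion resistance 9≥5, density 2.9≤10.4, cost 16≤64).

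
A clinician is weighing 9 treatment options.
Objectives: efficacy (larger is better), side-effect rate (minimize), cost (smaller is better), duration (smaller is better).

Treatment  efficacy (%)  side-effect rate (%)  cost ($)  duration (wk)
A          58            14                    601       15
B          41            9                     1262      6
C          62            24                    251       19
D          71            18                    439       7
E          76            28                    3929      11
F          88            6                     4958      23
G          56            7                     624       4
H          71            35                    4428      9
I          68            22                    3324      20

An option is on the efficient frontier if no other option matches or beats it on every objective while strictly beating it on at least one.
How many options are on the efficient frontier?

A: not dominated.
B: dominated by G (efficacy 56≥41, side-effect rate 7≤9, cost 624≤1262, duration 4≤6).
C: not dominated (best cost).
D: not dominated.
E: not dominated.
F: not dominated (best efficacy).
G: not dominated (best duration).
H: dominated by D (efficacy 71≥71, side-effect rate 18≤35, cost 439≤4428, duration 7≤9).
I: dominated by D (efficacy 71≥68, side-effect rate 18≤22, cost 439≤3324, duration 7≤20).
Pareto-optimal: A, C, D, E, F, G → 6.

6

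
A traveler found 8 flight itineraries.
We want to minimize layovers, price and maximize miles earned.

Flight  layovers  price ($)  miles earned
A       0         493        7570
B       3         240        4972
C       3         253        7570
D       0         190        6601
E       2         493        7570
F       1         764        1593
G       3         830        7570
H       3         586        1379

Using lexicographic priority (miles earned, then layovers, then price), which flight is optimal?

First maximize miles earned: best is 7570, kept {A, C, E, G}.
Then minimize layovers: best is 0, kept {A}.

A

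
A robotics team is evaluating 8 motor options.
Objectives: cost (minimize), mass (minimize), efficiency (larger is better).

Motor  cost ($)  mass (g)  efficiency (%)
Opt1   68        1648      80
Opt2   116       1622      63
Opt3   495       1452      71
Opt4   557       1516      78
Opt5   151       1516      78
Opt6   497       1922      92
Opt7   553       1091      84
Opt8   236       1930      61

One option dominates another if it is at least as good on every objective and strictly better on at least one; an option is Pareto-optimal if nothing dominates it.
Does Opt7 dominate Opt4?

Yes

Opt7 vs Opt4: cost 553≤557, mass 1091≤1516, efficiency 84≥78 — Opt7 is at least as good on every objective with at least one strict improvement.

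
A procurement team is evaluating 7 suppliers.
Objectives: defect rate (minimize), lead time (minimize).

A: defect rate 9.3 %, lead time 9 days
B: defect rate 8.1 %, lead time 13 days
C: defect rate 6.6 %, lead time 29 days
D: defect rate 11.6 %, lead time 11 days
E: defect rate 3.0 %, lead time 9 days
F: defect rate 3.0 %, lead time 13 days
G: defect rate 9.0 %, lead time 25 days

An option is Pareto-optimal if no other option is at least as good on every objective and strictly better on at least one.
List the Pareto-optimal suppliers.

E

A: dominated by E (defect rate 3.0≤9.3, lead time 9≤9).
B: dominated by E (defect rate 3.0≤8.1, lead time 9≤13).
C: dominated by E (defect rate 3.0≤6.6, lead time 9≤29).
D: dominated by A (defect rate 9.3≤11.6, lead time 9≤11).
E: not dominated.
F: dominated by E (defect rate 3.0≤3.0, lead time 9≤13).
G: dominated by B (defect rate 8.1≤9.0, lead time 13≤25).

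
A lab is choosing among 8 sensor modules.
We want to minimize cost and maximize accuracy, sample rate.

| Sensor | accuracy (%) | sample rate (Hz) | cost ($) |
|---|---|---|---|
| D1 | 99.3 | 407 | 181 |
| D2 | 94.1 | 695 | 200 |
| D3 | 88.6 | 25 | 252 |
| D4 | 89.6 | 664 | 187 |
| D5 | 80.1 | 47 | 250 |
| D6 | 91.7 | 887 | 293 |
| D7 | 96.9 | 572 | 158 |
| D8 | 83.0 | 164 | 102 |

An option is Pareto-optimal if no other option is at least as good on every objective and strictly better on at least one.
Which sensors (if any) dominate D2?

D1: worse on sample rate (407 vs 695).
D3: worse on accuracy (88.6 vs 94.1).
D4: worse on accuracy (89.6 vs 94.1).
D5: worse on accuracy (80.1 vs 94.1).
D6: worse on accuracy (91.7 vs 94.1).
D7: worse on sample rate (572 vs 695).
D8: worse on accuracy (83.0 vs 94.1).
No option dominates D2.

none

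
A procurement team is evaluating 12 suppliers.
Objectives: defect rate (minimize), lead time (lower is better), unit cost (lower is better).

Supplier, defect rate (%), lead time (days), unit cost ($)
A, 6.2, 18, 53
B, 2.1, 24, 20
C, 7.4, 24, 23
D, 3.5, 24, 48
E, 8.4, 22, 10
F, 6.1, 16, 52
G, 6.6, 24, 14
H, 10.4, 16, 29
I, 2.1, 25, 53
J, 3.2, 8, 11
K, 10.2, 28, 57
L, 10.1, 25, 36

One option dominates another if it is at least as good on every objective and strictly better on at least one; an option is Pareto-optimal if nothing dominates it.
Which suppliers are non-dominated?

B, E, J

A: dominated by F (defect rate 6.1≤6.2, lead time 16≤18, unit cost 52≤53).
B: not dominated.
C: dominated by B (defect rate 2.1≤7.4, lead time 24≤24, unit cost 20≤23).
D: dominated by B (defect rate 2.1≤3.5, lead time 24≤24, unit cost 20≤48).
E: not dominated (best unit cost).
F: dominated by J (defect rate 3.2≤6.1, lead time 8≤16, unit cost 11≤52).
G: dominated by J (defect rate 3.2≤6.6, lead time 8≤24, unit cost 11≤14).
H: dominated by J (defect rate 3.2≤10.4, lead time 8≤16, unit cost 11≤29).
I: dominated by B (defect rate 2.1≤2.1, lead time 24≤25, unit cost 20≤53).
J: not dominated (best lead time).
K: dominated by A (defect rate 6.2≤10.2, lead time 18≤28, unit cost 53≤57).
L: dominated by B (defect rate 2.1≤10.1, lead time 24≤25, unit cost 20≤36).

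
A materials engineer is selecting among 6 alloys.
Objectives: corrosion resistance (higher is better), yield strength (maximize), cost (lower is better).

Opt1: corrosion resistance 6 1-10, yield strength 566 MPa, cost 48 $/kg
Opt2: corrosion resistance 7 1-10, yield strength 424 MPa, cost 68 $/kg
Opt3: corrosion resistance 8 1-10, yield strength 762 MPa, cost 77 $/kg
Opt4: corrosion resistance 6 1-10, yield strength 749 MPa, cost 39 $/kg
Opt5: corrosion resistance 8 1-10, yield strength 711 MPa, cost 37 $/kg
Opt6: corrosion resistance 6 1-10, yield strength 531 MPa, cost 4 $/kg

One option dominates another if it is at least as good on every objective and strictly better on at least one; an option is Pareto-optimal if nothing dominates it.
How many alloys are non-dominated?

4

Opt1: dominated by Opt4 (corrosion resistance 6≥6, yield strength 749≥566, cost 39≤48).
Opt2: dominated by Opt5 (corrosion resistance 8≥7, yield strength 711≥424, cost 37≤68).
Opt3: not dominated (best yield strength).
Opt4: not dominated.
Opt5: not dominated.
Opt6: not dominated (best cost).
Pareto-optimal: Opt3, Opt4, Opt5, Opt6 → 4.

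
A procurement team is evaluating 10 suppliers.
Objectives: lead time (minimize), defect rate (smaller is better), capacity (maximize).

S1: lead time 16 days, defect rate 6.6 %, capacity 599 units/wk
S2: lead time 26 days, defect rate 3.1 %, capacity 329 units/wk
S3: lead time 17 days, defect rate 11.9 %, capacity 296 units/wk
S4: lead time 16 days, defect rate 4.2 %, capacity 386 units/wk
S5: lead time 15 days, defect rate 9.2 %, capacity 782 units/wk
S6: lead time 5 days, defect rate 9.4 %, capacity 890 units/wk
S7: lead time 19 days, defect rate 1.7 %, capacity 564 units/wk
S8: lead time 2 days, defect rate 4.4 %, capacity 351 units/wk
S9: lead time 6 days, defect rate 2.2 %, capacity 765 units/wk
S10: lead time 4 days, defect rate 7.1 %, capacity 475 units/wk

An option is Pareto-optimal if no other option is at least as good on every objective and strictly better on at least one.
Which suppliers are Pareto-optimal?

S5, S6, S7, S8, S9, S10

S1: dominated by S9 (lead time 6≤16, defect rate 2.2≤6.6, capacity 765≥599).
S2: dominated by S7 (lead time 19≤26, defect rate 1.7≤3.1, capacity 564≥329).
S3: dominated by S1 (lead time 16≤17, defect rate 6.6≤11.9, capacity 599≥296).
S4: dominated by S9 (lead time 6≤16, defect rate 2.2≤4.2, capacity 765≥386).
S5: not dominated.
S6: not dominated (best capacity).
S7: not dominated (best defect rate).
S8: not dominated (best lead time).
S9: not dominated.
S10: not dominated.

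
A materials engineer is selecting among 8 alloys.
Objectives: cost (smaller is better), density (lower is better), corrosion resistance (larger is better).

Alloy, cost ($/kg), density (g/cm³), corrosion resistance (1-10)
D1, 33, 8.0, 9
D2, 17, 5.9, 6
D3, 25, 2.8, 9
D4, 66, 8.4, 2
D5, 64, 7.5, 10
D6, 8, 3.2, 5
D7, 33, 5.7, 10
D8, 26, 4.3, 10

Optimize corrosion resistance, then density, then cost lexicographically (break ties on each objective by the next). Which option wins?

D8

First maximize corrosion resistance: best is 10, kept {D5, D7, D8}.
Then minimize density: best is 4.3, kept {D8}.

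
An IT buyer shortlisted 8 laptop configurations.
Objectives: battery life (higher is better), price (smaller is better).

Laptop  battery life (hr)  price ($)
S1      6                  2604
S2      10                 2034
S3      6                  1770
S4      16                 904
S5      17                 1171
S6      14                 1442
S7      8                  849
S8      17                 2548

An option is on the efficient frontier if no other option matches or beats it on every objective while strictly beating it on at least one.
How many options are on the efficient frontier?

S1: dominated by S2 (battery life 10≥6, price 2034≤2604).
S2: dominated by S4 (battery life 16≥10, price 904≤2034).
S3: dominated by S4 (battery life 16≥6, price 904≤1770).
S4: not dominated.
S5: not dominated.
S6: dominated by S4 (battery life 16≥14, price 904≤1442).
S7: not dominated (best price).
S8: dominated by S5 (battery life 17≥17, price 1171≤2548).
Pareto-optimal: S4, S5, S7 → 3.

3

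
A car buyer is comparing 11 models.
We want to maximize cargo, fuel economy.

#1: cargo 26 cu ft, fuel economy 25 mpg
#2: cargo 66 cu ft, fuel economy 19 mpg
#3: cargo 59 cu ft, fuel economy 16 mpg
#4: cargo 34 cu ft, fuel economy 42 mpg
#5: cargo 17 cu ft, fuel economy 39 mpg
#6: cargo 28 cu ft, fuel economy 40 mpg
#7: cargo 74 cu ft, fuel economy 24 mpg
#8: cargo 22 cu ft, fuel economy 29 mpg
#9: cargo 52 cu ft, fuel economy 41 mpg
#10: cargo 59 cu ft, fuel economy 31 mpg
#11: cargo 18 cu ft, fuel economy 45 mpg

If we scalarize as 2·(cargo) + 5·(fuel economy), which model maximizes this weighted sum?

#1: 2·26 + 5·25 = 177
#2: 2·66 + 5·19 = 227
#3: 2·59 + 5·16 = 198
#4: 2·34 + 5·42 = 278
#5: 2·17 + 5·39 = 229
#6: 2·28 + 5·40 = 256
#7: 2·74 + 5·24 = 268
#8: 2·22 + 5·29 = 189
#9: 2·52 + 5·41 = 309
#10: 2·59 + 5·31 = 273
#11: 2·18 + 5·45 = 261
Highest: #9 at 309.

#9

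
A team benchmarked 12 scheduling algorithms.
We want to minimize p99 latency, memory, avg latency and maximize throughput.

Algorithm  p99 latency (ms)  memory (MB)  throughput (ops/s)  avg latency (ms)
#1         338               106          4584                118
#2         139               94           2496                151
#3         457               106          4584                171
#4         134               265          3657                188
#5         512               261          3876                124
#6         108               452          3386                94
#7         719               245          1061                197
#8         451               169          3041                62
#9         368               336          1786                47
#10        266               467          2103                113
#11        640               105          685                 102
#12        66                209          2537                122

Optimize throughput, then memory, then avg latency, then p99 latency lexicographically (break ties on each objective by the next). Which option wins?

First maximize throughput: best is 4584, kept {#1, #3}.
Then minimize memory: best is 106, kept {#1, #3}.
Then minimize avg latency: best is 118, kept {#1}.

#1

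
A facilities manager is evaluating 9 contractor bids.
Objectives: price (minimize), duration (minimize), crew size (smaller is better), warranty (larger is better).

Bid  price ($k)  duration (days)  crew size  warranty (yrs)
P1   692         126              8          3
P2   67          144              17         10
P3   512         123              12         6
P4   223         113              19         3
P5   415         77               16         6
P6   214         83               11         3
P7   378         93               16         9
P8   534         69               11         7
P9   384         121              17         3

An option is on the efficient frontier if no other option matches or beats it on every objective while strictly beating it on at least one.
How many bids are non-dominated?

P1: not dominated (best crew size).
P2: not dominated (best price).
P3: not dominated.
P4: dominated by P6 (price 214≤223, duration 83≤113, crew size 11≤19, warranty 3≥3).
P5: not dominated.
P6: not dominated.
P7: not dominated.
P8: not dominated (best duration).
P9: dominated by P6 (price 214≤384, duration 83≤121, crew size 11≤17, warranty 3≥3).
Pareto-optimal: P1, P2, P3, P5, P6, P7, P8 → 7.

7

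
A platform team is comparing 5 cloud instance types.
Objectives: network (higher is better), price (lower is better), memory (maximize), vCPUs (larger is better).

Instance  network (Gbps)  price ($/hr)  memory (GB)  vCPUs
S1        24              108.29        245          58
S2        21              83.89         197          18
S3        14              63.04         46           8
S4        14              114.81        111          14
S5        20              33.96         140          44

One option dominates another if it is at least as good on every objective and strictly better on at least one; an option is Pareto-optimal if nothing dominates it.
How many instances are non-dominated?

3

S1: not dominated (best network).
S2: not dominated.
S3: dominated by S5 (network 20≥14, price 33.96≤63.04, memory 140≥46, vCPUs 44≥8).
S4: dominated by S1 (network 24≥14, price 108.29≤114.81, memory 245≥111, vCPUs 58≥14).
S5: not dominated (best price).
Pareto-optimal: S1, S2, S5 → 3.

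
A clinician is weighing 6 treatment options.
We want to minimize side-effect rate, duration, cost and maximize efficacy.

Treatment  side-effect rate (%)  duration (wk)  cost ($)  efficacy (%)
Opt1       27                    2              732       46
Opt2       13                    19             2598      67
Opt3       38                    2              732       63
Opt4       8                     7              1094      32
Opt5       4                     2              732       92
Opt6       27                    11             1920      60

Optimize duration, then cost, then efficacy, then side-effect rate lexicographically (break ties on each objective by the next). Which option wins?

Opt5

First minimize duration: best is 2, kept {Opt1, Opt3, Opt5}.
Then minimize cost: best is 732, kept {Opt1, Opt3, Opt5}.
Then maximize efficacy: best is 92, kept {Opt5}.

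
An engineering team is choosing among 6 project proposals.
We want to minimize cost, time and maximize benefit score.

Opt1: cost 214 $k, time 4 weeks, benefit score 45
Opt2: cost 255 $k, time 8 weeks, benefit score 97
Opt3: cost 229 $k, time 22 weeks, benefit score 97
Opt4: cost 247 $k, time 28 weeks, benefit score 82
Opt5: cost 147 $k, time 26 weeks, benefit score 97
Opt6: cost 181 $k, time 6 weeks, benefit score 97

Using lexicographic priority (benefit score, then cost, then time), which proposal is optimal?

Opt5

First maximize benefit score: best is 97, kept {Opt2, Opt3, Opt5, Opt6}.
Then minimize cost: best is 147, kept {Opt5}.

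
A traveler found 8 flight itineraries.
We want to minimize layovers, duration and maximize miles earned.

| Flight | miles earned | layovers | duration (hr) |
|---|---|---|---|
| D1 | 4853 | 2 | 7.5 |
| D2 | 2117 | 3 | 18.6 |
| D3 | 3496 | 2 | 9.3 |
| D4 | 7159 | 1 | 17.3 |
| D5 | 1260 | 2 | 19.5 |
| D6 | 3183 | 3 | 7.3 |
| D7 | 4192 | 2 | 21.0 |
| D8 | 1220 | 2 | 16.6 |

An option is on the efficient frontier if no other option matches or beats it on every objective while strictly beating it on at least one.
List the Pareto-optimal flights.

D1, D4, D6

D1: not dominated.
D2: dominated by D1 (miles earned 4853≥2117, layovers 2≤3, duration 7.5≤18.6).
D3: dominated by D1 (miles earned 4853≥3496, layovers 2≤2, duration 7.5≤9.3).
D4: not dominated (best miles earned).
D5: dominated by D1 (miles earned 4853≥1260, layovers 2≤2, duration 7.5≤19.5).
D6: not dominated (best duration).
D7: dominated by D1 (miles earned 4853≥4192, layovers 2≤2, duration 7.5≤21.0).
D8: dominated by D1 (miles earned 4853≥1220, layovers 2≤2, duration 7.5≤16.6).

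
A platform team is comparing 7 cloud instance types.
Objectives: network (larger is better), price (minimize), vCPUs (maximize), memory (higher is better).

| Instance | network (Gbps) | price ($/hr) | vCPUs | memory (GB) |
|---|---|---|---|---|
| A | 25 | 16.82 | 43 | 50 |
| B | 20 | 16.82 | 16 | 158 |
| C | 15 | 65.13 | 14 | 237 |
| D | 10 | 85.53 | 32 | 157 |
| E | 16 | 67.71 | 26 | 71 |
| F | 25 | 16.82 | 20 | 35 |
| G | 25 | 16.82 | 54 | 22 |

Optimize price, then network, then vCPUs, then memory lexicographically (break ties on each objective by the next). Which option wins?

First minimize price: best is 16.82, kept {A, B, F, G}.
Then maximize network: best is 25, kept {A, F, G}.
Then maximize vCPUs: best is 54, kept {G}.

G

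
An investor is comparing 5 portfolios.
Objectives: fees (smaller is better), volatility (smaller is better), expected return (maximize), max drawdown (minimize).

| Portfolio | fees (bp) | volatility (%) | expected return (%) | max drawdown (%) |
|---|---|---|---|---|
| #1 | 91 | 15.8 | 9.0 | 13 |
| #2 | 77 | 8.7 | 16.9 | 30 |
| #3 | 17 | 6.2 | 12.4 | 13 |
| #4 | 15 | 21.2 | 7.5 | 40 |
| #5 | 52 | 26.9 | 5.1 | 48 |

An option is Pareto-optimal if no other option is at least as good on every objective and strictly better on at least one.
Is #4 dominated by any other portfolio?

No

#1: worse on fees (91 vs 15).
#2: worse on fees (77 vs 15).
#3: worse on fees (17 vs 15).
#5: worse on fees (52 vs 15).
No option is at least as good as #4 on every objective and strictly better on one.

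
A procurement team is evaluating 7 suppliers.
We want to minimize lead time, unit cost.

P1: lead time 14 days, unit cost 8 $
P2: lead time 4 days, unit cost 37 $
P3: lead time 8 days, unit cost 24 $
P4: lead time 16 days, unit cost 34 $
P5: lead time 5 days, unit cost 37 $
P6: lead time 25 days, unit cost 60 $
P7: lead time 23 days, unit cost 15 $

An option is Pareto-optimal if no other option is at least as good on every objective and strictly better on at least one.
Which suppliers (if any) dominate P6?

P1, P2, P3, P4, P5, P7

P1: lead time 14≤25, unit cost 8≤60 — dominates P6.
P2: lead time 4≤25, unit cost 37≤60 — dominates P6.
P3: lead time 8≤25, unit cost 24≤60 — dominates P6.
P4: lead time 16≤25, unit cost 34≤60 — dominates P6.
P5: lead time 5≤25, unit cost 37≤60 — dominates P6.
P7: lead time 23≤25, unit cost 15≤60 — dominates P6.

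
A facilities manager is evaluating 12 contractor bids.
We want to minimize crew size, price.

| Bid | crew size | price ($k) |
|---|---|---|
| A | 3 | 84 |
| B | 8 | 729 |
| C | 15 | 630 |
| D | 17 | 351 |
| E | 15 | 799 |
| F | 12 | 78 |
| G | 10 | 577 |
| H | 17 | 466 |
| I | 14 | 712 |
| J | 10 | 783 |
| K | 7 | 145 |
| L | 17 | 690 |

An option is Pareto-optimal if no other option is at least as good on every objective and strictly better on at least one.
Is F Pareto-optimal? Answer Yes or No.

A: worse on price (84 vs 78).
B: worse on price (729 vs 78).
C: worse on crew size (15 vs 12).
D: worse on crew size (17 vs 12).
E: worse on crew size (15 vs 12).
G: worse on price (577 vs 78).
H: worse on crew size (17 vs 12).
I: worse on crew size (14 vs 12).
J: worse on price (783 vs 78).
K: worse on price (145 vs 78).
L: worse on crew size (17 vs 12).
No option is at least as good as F on every objective and strictly better on one.

Yes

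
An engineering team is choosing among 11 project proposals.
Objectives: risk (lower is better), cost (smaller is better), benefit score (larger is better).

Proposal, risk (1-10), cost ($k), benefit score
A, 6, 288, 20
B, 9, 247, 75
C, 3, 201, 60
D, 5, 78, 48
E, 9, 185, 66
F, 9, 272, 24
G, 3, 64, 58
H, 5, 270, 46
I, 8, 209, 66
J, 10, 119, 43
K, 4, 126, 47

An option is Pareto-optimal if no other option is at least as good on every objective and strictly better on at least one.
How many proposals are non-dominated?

A: dominated by C (risk 3≤6, cost 201≤288, benefit score 60≥20).
B: not dominated (best benefit score).
C: not dominated.
D: dominated by G (risk 3≤5, cost 64≤78, benefit score 58≥48).
E: not dominated.
F: dominated by B (risk 9≤9, cost 247≤272, benefit score 75≥24).
G: not dominated (best cost).
H: dominated by C (risk 3≤5, cost 201≤270, benefit score 60≥46).
I: not dominated.
J: dominated by D (risk 5≤10, cost 78≤119, benefit score 48≥43).
K: dominated by G (risk 3≤4, cost 64≤126, benefit score 58≥47).
Pareto-optimal: B, C, E, G, I → 5.

5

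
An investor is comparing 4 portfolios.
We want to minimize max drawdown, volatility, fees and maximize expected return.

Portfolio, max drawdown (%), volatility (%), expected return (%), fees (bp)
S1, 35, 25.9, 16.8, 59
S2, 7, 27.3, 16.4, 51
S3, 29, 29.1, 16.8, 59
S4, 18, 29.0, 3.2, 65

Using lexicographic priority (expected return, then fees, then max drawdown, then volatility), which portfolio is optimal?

S3

First maximize expected return: best is 16.8, kept {S1, S3}.
Then minimize fees: best is 59, kept {S1, S3}.
Then minimize max drawdown: best is 29, kept {S3}.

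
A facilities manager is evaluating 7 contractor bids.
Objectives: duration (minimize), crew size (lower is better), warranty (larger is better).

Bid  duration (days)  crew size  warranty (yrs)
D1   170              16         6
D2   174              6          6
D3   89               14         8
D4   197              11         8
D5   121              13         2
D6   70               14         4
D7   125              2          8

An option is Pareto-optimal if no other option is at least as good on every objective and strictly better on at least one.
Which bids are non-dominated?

D3, D5, D6, D7

D1: dominated by D3 (duration 89≤170, crew size 14≤16, warranty 8≥6).
D2: dominated by D7 (duration 125≤174, crew size 2≤6, warranty 8≥6).
D3: not dominated.
D4: dominated by D7 (duration 125≤197, crew size 2≤11, warranty 8≥8).
D5: not dominated.
D6: not dominated (best duration).
D7: not dominated (best crew size).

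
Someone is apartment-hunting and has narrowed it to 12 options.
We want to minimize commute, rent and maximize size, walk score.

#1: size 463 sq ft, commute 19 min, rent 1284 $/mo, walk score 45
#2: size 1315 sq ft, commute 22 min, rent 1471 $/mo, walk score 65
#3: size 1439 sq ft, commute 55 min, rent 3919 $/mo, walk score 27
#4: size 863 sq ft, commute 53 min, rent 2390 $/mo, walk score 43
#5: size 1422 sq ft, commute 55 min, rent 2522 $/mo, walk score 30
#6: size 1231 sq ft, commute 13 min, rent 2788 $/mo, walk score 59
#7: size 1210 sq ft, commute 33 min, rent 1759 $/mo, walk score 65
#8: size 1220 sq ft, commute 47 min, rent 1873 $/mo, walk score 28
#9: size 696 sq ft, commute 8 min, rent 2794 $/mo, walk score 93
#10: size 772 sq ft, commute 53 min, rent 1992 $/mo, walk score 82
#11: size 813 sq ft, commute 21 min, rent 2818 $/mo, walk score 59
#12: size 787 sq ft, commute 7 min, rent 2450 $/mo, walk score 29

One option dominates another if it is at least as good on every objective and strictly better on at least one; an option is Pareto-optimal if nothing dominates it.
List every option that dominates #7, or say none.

#2

#2: size 1315≥1210, commute 22≤33, rent 1471≤1759, walk score 65≥65 — dominates #7.
Others (#1, #3, #4, #5, #6, #8, #9, #10, #11, #12) are each worse than #7 on at least one objective.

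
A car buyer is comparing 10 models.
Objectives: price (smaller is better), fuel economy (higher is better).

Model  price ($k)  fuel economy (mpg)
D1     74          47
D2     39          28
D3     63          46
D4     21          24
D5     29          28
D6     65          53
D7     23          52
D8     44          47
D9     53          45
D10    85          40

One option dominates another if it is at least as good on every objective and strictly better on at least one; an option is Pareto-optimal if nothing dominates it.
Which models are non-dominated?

D1: dominated by D6 (price 65≤74, fuel economy 53≥47).
D2: dominated by D5 (price 29≤39, fuel economy 28≥28).
D3: dominated by D7 (price 23≤63, fuel economy 52≥46).
D4: not dominated (best price).
D5: dominated by D7 (price 23≤29, fuel economy 52≥28).
D6: not dominated (best fuel economy).
D7: not dominated.
D8: dominated by D7 (price 23≤44, fuel economy 52≥47).
D9: dominated by D7 (price 23≤53, fuel economy 52≥45).
D10: dominated by D1 (price 74≤85, fuel economy 47≥40).

D4, D6, D7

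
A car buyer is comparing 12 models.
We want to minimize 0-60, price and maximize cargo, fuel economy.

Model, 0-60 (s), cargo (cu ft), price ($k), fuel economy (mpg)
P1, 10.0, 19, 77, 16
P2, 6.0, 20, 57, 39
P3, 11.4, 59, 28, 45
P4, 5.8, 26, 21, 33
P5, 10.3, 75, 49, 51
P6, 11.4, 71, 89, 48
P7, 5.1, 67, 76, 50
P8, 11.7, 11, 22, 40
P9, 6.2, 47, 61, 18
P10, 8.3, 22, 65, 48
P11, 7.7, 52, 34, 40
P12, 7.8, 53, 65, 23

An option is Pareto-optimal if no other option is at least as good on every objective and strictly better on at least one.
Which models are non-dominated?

P1: dominated by P2 (0-60 6.0≤10.0, cargo 20≥19, price 57≤77, fuel economy 39≥16).
P2: not dominated.
P3: not dominated.
P4: not dominated (best price).
P5: not dominated (best cargo).
P6: dominated by P5 (0-60 10.3≤11.4, cargo 75≥71, price 49≤89, fuel economy 51≥48).
P7: not dominated (best 0-60).
P8: not dominated.
P9: not dominated.
P10: not dominated.
P11: not dominated.
P12: not dominated.

P2, P3, P4, P5, P7, P8, P9, P10, P11, P12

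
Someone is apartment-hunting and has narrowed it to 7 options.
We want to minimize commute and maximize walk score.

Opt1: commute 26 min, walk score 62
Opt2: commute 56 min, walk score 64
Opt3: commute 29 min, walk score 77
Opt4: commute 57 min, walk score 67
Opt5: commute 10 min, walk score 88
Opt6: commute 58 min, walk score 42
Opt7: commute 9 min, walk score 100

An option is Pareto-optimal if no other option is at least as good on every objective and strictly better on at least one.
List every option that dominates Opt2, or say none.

Opt3, Opt5, Opt7

Opt3: commute 29≤56, walk score 77≥64 — dominates Opt2.
Opt5: commute 10≤56, walk score 88≥64 — dominates Opt2.
Opt7: commute 9≤56, walk score 100≥64 — dominates Opt2.
Others (Opt1, Opt4, Opt6) are each worse than Opt2 on at least one objective.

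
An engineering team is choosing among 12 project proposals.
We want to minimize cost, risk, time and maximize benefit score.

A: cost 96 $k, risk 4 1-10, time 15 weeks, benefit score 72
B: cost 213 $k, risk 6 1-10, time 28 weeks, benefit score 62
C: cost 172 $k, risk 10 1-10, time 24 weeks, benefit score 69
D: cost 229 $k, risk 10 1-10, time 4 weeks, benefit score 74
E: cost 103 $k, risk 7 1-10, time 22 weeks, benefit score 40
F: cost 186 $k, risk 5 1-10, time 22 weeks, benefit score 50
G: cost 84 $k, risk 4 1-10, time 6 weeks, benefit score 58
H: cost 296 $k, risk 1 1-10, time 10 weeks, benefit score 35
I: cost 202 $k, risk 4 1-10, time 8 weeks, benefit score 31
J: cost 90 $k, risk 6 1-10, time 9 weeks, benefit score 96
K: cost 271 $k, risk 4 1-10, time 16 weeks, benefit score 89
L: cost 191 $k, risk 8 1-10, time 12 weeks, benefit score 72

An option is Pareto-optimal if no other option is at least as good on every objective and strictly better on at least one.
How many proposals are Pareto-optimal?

6

A: not dominated.
B: dominated by A (cost 96≤213, risk 4≤6, time 15≤28, benefit score 72≥62).
C: dominated by A (cost 96≤172, risk 4≤10, time 15≤24, benefit score 72≥69).
D: not dominated (best time).
E: dominated by A (cost 96≤103, risk 4≤7, time 15≤22, benefit score 72≥40).
F: dominated by A (cost 96≤186, risk 4≤5, time 15≤22, benefit score 72≥50).
G: not dominated (best cost).
H: not dominated (best risk).
I: dominated by G (cost 84≤202, risk 4≤4, time 6≤8, benefit score 58≥31).
J: not dominated (best benefit score).
K: not dominated.
L: dominated by J (cost 90≤191, risk 6≤8, time 9≤12, benefit score 96≥72).
Pareto-optimal: A, D, G, H, J, K → 6.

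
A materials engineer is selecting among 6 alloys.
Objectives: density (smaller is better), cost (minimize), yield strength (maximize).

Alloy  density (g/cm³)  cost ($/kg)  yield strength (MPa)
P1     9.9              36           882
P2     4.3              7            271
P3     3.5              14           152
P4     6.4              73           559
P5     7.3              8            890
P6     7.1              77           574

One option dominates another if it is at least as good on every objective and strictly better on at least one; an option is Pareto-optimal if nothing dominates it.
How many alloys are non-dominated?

P1: dominated by P5 (density 7.3≤9.9, cost 8≤36, yield strength 890≥882).
P2: not dominated (best cost).
P3: not dominated (best density).
P4: not dominated.
P5: not dominated (best yield strength).
P6: not dominated.
Pareto-optimal: P2, P3, P4, P5, P6 → 5.

5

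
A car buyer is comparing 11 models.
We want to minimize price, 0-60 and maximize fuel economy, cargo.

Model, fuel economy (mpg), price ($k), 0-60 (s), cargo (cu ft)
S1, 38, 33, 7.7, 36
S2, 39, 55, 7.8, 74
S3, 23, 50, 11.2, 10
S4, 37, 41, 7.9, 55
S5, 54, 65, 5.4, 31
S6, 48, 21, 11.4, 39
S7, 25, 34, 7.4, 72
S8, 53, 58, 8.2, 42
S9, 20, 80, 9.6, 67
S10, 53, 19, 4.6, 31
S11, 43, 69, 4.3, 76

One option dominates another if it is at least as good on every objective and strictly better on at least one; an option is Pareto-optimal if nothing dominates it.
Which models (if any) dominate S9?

S2, S7, S11

S2: fuel economy 39≥20, price 55≤80, 0-60 7.8≤9.6, cargo 74≥67 — dominates S9.
S7: fuel economy 25≥20, price 34≤80, 0-60 7.4≤9.6, cargo 72≥67 — dominates S9.
S11: fuel economy 43≥20, price 69≤80, 0-60 4.3≤9.6, cargo 76≥67 — dominates S9.
Others (S1, S3, S4, S5, S6, S8, S10) are each worse than S9 on at least one objective.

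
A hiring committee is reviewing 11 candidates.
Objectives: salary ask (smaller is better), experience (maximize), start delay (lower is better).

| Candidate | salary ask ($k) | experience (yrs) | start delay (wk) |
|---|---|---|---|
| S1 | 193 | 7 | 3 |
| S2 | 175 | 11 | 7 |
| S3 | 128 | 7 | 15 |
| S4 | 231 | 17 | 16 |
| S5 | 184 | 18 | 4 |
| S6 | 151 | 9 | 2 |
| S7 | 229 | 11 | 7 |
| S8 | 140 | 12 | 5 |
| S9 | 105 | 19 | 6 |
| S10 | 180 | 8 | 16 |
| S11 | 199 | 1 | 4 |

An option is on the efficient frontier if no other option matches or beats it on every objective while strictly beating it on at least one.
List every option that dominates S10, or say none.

S2: salary ask 175≤180, experience 11≥8, start delay 7≤16 — dominates S10.
S6: salary ask 151≤180, experience 9≥8, start delay 2≤16 — dominates S10.
S8: salary ask 140≤180, experience 12≥8, start delay 5≤16 — dominates S10.
S9: salary ask 105≤180, experience 19≥8, start delay 6≤16 — dominates S10.
Others (S1, S3, S4, S5, S7, S11) are each worse than S10 on at least one objective.

S2, S6, S8, S9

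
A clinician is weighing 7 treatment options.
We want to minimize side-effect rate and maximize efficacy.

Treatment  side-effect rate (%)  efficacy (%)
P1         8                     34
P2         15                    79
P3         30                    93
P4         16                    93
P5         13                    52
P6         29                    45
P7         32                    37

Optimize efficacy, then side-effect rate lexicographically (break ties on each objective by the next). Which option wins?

P4

First maximize efficacy: best is 93, kept {P3, P4}.
Then minimize side-effect rate: best is 16, kept {P4}.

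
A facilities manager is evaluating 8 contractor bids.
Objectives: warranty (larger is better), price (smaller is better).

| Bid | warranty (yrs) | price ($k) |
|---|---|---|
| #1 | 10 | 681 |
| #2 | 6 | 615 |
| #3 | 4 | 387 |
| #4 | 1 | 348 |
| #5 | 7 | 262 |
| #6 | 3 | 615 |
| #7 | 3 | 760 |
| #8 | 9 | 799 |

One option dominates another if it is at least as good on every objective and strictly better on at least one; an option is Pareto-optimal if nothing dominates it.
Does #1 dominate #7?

#1 vs #7: warranty 10≥3, price 681≤760 — #1 is at least as good on every objective with at least one strict improvement.

Yes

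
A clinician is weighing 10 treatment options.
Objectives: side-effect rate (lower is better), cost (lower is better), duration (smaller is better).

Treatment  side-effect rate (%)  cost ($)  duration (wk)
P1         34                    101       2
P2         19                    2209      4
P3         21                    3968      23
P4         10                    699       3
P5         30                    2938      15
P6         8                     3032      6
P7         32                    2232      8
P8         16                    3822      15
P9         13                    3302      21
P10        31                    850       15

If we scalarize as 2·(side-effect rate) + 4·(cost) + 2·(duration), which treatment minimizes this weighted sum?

P1: 2·34 + 4·101 + 2·2 = 476
P2: 2·19 + 4·2209 + 2·4 = 8882
P3: 2·21 + 4·3968 + 2·23 = 15960
P4: 2·10 + 4·699 + 2·3 = 2822
P5: 2·30 + 4·2938 + 2·15 = 11842
P6: 2·8 + 4·3032 + 2·6 = 12156
P7: 2·32 + 4·2232 + 2·8 = 9008
P8: 2·16 + 4·3822 + 2·15 = 15350
P9: 2·13 + 4·3302 + 2·21 = 13276
P10: 2·31 + 4·850 + 2·15 = 3492
Lowest: P1 at 476.

P1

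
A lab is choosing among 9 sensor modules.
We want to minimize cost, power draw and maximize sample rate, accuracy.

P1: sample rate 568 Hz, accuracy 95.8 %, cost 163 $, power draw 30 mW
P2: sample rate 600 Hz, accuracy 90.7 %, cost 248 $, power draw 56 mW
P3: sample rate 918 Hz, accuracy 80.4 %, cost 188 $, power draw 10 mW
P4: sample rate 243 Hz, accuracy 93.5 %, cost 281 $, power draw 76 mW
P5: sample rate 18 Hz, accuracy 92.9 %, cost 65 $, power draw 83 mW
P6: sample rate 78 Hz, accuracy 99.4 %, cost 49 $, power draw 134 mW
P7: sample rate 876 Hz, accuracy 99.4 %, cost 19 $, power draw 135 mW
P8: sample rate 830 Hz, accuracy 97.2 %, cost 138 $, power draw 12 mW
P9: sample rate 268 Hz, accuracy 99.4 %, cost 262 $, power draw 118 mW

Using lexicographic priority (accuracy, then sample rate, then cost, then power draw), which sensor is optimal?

First maximize accuracy: best is 99.4, kept {P6, P7, P9}.
Then maximize sample rate: best is 876, kept {P7}.

P7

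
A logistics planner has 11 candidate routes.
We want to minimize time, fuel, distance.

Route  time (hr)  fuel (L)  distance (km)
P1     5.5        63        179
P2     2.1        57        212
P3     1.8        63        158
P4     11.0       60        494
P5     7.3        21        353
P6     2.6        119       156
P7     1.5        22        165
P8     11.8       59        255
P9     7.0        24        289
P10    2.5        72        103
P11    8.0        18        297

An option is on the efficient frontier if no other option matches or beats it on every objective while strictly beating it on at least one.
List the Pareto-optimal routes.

P3, P5, P7, P10, P11

P1: dominated by P3 (time 1.8≤5.5, fuel 63≤63, distance 158≤179).
P2: dominated by P7 (time 1.5≤2.1, fuel 22≤57, distance 165≤212).
P3: not dominated.
P4: dominated by P2 (time 2.1≤11.0, fuel 57≤60, distance 212≤494).
P5: not dominated.
P6: dominated by P10 (time 2.5≤2.6, fuel 72≤119, distance 103≤156).
P7: not dominated (best time).
P8: dominated by P2 (time 2.1≤11.8, fuel 57≤59, distance 212≤255).
P9: dominated by P7 (time 1.5≤7.0, fuel 22≤24, distance 165≤289).
P10: not dominated (best distance).
P11: not dominated (best fuel).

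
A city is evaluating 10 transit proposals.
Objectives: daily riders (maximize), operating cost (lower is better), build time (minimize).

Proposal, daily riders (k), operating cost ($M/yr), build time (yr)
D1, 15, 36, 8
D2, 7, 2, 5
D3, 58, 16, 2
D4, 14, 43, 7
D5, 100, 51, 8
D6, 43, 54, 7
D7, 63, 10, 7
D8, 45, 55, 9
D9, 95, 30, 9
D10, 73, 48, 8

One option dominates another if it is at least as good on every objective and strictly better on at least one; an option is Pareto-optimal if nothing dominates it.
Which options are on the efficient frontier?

D1: dominated by D3 (daily riders 58≥15, operating cost 16≤36, build time 2≤8).
D2: not dominated (best operating cost).
D3: not dominated (best build time).
D4: dominated by D3 (daily riders 58≥14, operating cost 16≤43, build time 2≤7).
D5: not dominated (best daily riders).
D6: dominated by D3 (daily riders 58≥43, operating cost 16≤54, build time 2≤7).
D7: not dominated.
D8: dominated by D3 (daily riders 58≥45, operating cost 16≤55, build time 2≤9).
D9: not dominated.
D10: not dominated.

D2, D3, D5, D7, D9, D10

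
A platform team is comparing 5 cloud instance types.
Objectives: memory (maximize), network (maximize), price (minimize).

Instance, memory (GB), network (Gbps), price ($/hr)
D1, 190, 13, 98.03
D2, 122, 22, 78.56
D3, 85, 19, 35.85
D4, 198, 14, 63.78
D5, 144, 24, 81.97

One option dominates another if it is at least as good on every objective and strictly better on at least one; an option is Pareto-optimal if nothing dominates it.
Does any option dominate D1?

Yes

D4 vs D1: memory 198≥190, network 14≥13, price 63.78≤98.03 — D4 is at least as good on every objective and strictly better on at least one, so D4 dominates D1.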